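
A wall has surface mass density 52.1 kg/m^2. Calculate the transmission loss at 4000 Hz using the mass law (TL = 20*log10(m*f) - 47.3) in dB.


Given values:
  m = 52.1 kg/m^2, f = 4000 Hz
Formula: TL = 20 * log10(m * f) - 47.3
Compute m * f = 52.1 * 4000 = 208400.0
Compute log10(208400.0) = 5.318898
Compute 20 * 5.318898 = 106.378
TL = 106.378 - 47.3 = 59.08

59.08 dB


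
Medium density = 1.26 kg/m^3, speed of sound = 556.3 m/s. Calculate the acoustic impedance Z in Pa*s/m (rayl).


Given values:
  rho = 1.26 kg/m^3
  c = 556.3 m/s
Formula: Z = rho * c
Z = 1.26 * 556.3
Z = 700.94

700.94 rayl


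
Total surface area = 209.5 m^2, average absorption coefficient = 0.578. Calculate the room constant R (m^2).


Given values:
  S = 209.5 m^2, alpha = 0.578
Formula: R = S * alpha / (1 - alpha)
Numerator: 209.5 * 0.578 = 121.091
Denominator: 1 - 0.578 = 0.422
R = 121.091 / 0.422 = 286.95

286.95 m^2


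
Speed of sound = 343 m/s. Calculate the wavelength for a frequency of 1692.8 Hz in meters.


Given values:
  c = 343 m/s, f = 1692.8 Hz
Formula: lambda = c / f
lambda = 343 / 1692.8
lambda = 0.2026

0.2026 m


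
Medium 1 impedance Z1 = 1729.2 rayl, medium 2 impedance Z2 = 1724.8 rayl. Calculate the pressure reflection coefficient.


Given values:
  Z1 = 1729.2 rayl, Z2 = 1724.8 rayl
Formula: R = (Z2 - Z1) / (Z2 + Z1)
Numerator: Z2 - Z1 = 1724.8 - 1729.2 = -4.4
Denominator: Z2 + Z1 = 1724.8 + 1729.2 = 3454.0
R = -4.4 / 3454.0 = -0.0013

-0.0013


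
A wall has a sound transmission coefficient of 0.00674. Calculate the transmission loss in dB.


Given values:
  tau = 0.00674
Formula: TL = 10 * log10(1 / tau)
Compute 1 / tau = 1 / 0.00674 = 148.368
Compute log10(148.368) = 2.17134
TL = 10 * 2.17134 = 21.71

21.71 dB


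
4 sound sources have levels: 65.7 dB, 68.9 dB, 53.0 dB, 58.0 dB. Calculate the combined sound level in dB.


Formula: L_total = 10 * log10( sum(10^(Li/10)) )
  Source 1: 10^(65.7/10) = 3715352.291
  Source 2: 10^(68.9/10) = 7762471.1663
  Source 3: 10^(53.0/10) = 199526.2315
  Source 4: 10^(58.0/10) = 630957.3445
Sum of linear values = 12308307.0333
L_total = 10 * log10(12308307.0333) = 70.9

70.9 dB


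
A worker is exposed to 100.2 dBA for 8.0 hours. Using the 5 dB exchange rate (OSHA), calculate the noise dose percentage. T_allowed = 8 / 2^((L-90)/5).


Given values:
  L = 100.2 dBA, T = 8.0 hours
Formula: T_allowed = 8 / 2^((L - 90) / 5)
Compute exponent: (100.2 - 90) / 5 = 2.04
Compute 2^(2.04) = 4.112455
T_allowed = 8 / 4.112455 = 1.94531 hours
Dose = (T / T_allowed) * 100
Dose = (8.0 / 1.94531) * 100 = 411.25

411.25 %


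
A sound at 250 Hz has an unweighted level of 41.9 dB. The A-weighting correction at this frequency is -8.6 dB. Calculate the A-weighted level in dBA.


Given values:
  SPL = 41.9 dB
  A-weighting at 250 Hz = -8.6 dB
Formula: L_A = SPL + A_weight
L_A = 41.9 + (-8.6)
L_A = 33.3

33.3 dBA


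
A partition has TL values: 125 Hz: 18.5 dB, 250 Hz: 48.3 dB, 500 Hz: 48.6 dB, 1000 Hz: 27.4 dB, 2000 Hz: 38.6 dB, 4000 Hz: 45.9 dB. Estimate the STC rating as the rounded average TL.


Given TL values at each frequency:
  125 Hz: 18.5 dB
  250 Hz: 48.3 dB
  500 Hz: 48.6 dB
  1000 Hz: 27.4 dB
  2000 Hz: 38.6 dB
  4000 Hz: 45.9 dB
Formula: STC ~ round(average of TL values)
Sum = 18.5 + 48.3 + 48.6 + 27.4 + 38.6 + 45.9 = 227.3
Average = 227.3 / 6 = 37.88
Rounded: 38

38


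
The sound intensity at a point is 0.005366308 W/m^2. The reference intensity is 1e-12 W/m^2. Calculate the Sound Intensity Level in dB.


Given values:
  I = 0.005366308 W/m^2
  I_ref = 1e-12 W/m^2
Formula: SIL = 10 * log10(I / I_ref)
Compute ratio: I / I_ref = 5366308000
Compute log10: log10(5366308000) = 9.729676
Multiply: SIL = 10 * 9.729676 = 97.3

97.3 dB


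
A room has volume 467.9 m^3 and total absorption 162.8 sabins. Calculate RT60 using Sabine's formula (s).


Given values:
  V = 467.9 m^3
  A = 162.8 sabins
Formula: RT60 = 0.161 * V / A
Numerator: 0.161 * 467.9 = 75.3319
RT60 = 75.3319 / 162.8 = 0.463

0.463 s


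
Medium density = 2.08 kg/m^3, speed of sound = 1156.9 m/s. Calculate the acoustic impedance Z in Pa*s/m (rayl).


Given values:
  rho = 2.08 kg/m^3
  c = 1156.9 m/s
Formula: Z = rho * c
Z = 2.08 * 1156.9
Z = 2406.35

2406.35 rayl


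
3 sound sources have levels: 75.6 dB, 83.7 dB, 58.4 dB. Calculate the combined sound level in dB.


Formula: L_total = 10 * log10( sum(10^(Li/10)) )
  Source 1: 10^(75.6/10) = 36307805.477
  Source 2: 10^(83.7/10) = 234422881.532
  Source 3: 10^(58.4/10) = 691830.9709
Sum of linear values = 271422517.9799
L_total = 10 * log10(271422517.9799) = 84.34

84.34 dB


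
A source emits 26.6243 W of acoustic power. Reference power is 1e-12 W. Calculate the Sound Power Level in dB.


Given values:
  W = 26.6243 W
  W_ref = 1e-12 W
Formula: SWL = 10 * log10(W / W_ref)
Compute ratio: W / W_ref = 26624300000000
Compute log10: log10(26624300000000) = 13.425278
Multiply: SWL = 10 * 13.425278 = 134.25

134.25 dB


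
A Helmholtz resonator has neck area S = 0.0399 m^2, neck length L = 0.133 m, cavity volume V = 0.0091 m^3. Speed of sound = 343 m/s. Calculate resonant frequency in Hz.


Given values:
  S = 0.0399 m^2, L = 0.133 m, V = 0.0091 m^3, c = 343 m/s
Formula: f = (c / (2*pi)) * sqrt(S / (V * L))
Compute V * L = 0.0091 * 0.133 = 0.0012103
Compute S / (V * L) = 0.0399 / 0.0012103 = 32.967
Compute sqrt(32.967) = 5.74169
Compute c / (2*pi) = 343 / 6.283185 = 54.590148
f = 54.590148 * 5.74169 = 313.44

313.44 Hz


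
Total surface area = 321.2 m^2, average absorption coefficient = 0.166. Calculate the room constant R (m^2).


Given values:
  S = 321.2 m^2, alpha = 0.166
Formula: R = S * alpha / (1 - alpha)
Numerator: 321.2 * 0.166 = 53.3192
Denominator: 1 - 0.166 = 0.834
R = 53.3192 / 0.834 = 63.93

63.93 m^2


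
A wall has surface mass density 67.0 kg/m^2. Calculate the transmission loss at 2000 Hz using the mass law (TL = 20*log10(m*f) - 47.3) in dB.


Given values:
  m = 67.0 kg/m^2, f = 2000 Hz
Formula: TL = 20 * log10(m * f) - 47.3
Compute m * f = 67.0 * 2000 = 134000.0
Compute log10(134000.0) = 5.127105
Compute 20 * 5.127105 = 102.5421
TL = 102.5421 - 47.3 = 55.24

55.24 dB


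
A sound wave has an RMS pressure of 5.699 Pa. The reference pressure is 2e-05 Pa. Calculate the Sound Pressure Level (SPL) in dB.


Given values:
  p = 5.699 Pa
  p_ref = 2e-05 Pa
Formula: SPL = 20 * log10(p / p_ref)
Compute ratio: p / p_ref = 5.699 / 2e-05 = 284950
Compute log10: log10(284950) = 5.454769
Multiply: SPL = 20 * 5.454769 = 109.1

109.1 dB


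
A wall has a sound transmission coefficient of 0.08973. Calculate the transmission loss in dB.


Given values:
  tau = 0.08973
Formula: TL = 10 * log10(1 / tau)
Compute 1 / tau = 1 / 0.08973 = 11.1445
Compute log10(11.1445) = 1.047061
TL = 10 * 1.047061 = 10.47

10.47 dB


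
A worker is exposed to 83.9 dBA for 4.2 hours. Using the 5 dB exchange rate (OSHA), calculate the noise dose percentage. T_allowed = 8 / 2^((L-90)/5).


Given values:
  L = 83.9 dBA, T = 4.2 hours
Formula: T_allowed = 8 / 2^((L - 90) / 5)
Compute exponent: (83.9 - 90) / 5 = -1.22
Compute 2^(-1.22) = 0.429283
T_allowed = 8 / 0.429283 = 18.635725 hours
Dose = (T / T_allowed) * 100
Dose = (4.2 / 18.635725) * 100 = 22.54

22.54 %


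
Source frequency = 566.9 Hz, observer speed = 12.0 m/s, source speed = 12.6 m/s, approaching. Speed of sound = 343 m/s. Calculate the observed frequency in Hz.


Given values:
  f_s = 566.9 Hz, v_o = 12.0 m/s, v_s = 12.6 m/s
  Direction: approaching
Formula: f_o = f_s * (c + v_o) / (c - v_s)
Numerator: c + v_o = 343 + 12.0 = 355.0
Denominator: c - v_s = 343 - 12.6 = 330.4
f_o = 566.9 * 355.0 / 330.4 = 609.11

609.11 Hz


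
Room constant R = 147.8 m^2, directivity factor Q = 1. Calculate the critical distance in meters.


Given values:
  R = 147.8 m^2, Q = 1
Formula: d_c = 0.141 * sqrt(Q * R)
Compute Q * R = 1 * 147.8 = 147.8
Compute sqrt(147.8) = 12.1573
d_c = 0.141 * 12.1573 = 1.714

1.714 m


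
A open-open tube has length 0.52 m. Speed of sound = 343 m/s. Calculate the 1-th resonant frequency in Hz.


Given values:
  Tube type: open-open, L = 0.52 m, c = 343 m/s, n = 1
Formula: f_n = n * c / (2 * L)
Compute 2 * L = 2 * 0.52 = 1.04
f = 1 * 343 / 1.04
f = 329.81

329.81 Hz


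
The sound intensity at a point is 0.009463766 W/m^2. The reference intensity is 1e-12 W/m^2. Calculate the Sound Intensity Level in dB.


Given values:
  I = 0.009463766 W/m^2
  I_ref = 1e-12 W/m^2
Formula: SIL = 10 * log10(I / I_ref)
Compute ratio: I / I_ref = 9463766000
Compute log10: log10(9463766000) = 9.976064
Multiply: SIL = 10 * 9.976064 = 99.76

99.76 dB


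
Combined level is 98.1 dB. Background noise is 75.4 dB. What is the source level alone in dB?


Given values:
  L_total = 98.1 dB, L_bg = 75.4 dB
Formula: L_source = 10 * log10(10^(L_total/10) - 10^(L_bg/10))
Convert to linear:
  10^(98.1/10) = 6456542290.3465
  10^(75.4/10) = 34673685.0453
Difference: 6456542290.3465 - 34673685.0453 = 6421868605.3012
L_source = 10 * log10(6421868605.3012) = 98.08

98.08 dB


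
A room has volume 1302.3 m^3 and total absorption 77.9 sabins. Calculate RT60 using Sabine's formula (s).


Given values:
  V = 1302.3 m^3
  A = 77.9 sabins
Formula: RT60 = 0.161 * V / A
Numerator: 0.161 * 1302.3 = 209.6703
RT60 = 209.6703 / 77.9 = 2.692

2.692 s


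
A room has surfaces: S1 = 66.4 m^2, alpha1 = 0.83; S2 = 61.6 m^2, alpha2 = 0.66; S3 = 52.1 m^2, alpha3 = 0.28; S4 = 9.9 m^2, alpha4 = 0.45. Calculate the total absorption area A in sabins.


Given surfaces:
  Surface 1: 66.4 * 0.83 = 55.112
  Surface 2: 61.6 * 0.66 = 40.656
  Surface 3: 52.1 * 0.28 = 14.588
  Surface 4: 9.9 * 0.45 = 4.455
Formula: A = sum(Si * alpha_i)
A = 55.112 + 40.656 + 14.588 + 4.455
A = 114.81

114.81 sabins


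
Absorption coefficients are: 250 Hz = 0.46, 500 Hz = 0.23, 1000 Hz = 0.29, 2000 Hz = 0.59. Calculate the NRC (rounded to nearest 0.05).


Given values:
  a_250 = 0.46, a_500 = 0.23
  a_1000 = 0.29, a_2000 = 0.59
Formula: NRC = (a250 + a500 + a1000 + a2000) / 4
Sum = 0.46 + 0.23 + 0.29 + 0.59 = 1.57
NRC = 1.57 / 4 = 0.3925
Rounded to nearest 0.05: 0.4

0.4


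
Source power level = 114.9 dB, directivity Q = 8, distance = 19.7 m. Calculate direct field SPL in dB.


Given values:
  Lw = 114.9 dB, Q = 8, r = 19.7 m
Formula: SPL = Lw + 10 * log10(Q / (4 * pi * r^2))
Compute 4 * pi * r^2 = 4 * pi * 19.7^2 = 4876.8828
Compute Q / denom = 8 / 4876.8828 = 0.00164039
Compute 10 * log10(0.00164039) = -27.8505
SPL = 114.9 + (-27.8505) = 87.05

87.05 dB


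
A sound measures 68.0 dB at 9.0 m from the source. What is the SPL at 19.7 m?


Given values:
  SPL1 = 68.0 dB, r1 = 9.0 m, r2 = 19.7 m
Formula: SPL2 = SPL1 - 20 * log10(r2 / r1)
Compute ratio: r2 / r1 = 19.7 / 9.0 = 2.1889
Compute log10: log10(2.1889) = 0.340226
Compute drop: 20 * 0.340226 = 6.8045
SPL2 = 68.0 - 6.8045 = 61.2

61.2 dB


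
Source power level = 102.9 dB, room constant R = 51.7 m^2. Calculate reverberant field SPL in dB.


Given values:
  Lw = 102.9 dB, R = 51.7 m^2
Formula: SPL = Lw + 10 * log10(4 / R)
Compute 4 / R = 4 / 51.7 = 0.077369
Compute 10 * log10(0.077369) = -11.1143
SPL = 102.9 + (-11.1143) = 91.79

91.79 dB


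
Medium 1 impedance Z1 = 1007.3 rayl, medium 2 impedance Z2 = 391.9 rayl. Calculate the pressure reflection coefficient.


Given values:
  Z1 = 1007.3 rayl, Z2 = 391.9 rayl
Formula: R = (Z2 - Z1) / (Z2 + Z1)
Numerator: Z2 - Z1 = 391.9 - 1007.3 = -615.4
Denominator: Z2 + Z1 = 391.9 + 1007.3 = 1399.2
R = -615.4 / 1399.2 = -0.4398

-0.4398


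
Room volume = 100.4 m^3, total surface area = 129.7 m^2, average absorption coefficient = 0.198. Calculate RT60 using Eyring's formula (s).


Given values:
  V = 100.4 m^3, S = 129.7 m^2, alpha = 0.198
Formula: RT60 = 0.161 * V / (-S * ln(1 - alpha))
Compute ln(1 - 0.198) = ln(0.802) = -0.220647
Denominator: -129.7 * -0.220647 = 28.6179
Numerator: 0.161 * 100.4 = 16.1644
RT60 = 16.1644 / 28.6179 = 0.565

0.565 s


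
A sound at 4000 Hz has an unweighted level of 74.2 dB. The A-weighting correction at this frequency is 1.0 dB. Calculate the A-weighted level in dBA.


Given values:
  SPL = 74.2 dB
  A-weighting at 4000 Hz = 1.0 dB
Formula: L_A = SPL + A_weight
L_A = 74.2 + (1.0)
L_A = 75.2

75.2 dBA


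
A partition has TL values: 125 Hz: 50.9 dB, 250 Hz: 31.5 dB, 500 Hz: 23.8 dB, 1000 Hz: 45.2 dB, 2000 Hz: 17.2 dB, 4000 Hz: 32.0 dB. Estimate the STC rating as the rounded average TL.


Given TL values at each frequency:
  125 Hz: 50.9 dB
  250 Hz: 31.5 dB
  500 Hz: 23.8 dB
  1000 Hz: 45.2 dB
  2000 Hz: 17.2 dB
  4000 Hz: 32.0 dB
Formula: STC ~ round(average of TL values)
Sum = 50.9 + 31.5 + 23.8 + 45.2 + 17.2 + 32.0 = 200.6
Average = 200.6 / 6 = 33.43
Rounded: 33

33


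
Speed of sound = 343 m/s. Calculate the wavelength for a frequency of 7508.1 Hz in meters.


Given values:
  c = 343 m/s, f = 7508.1 Hz
Formula: lambda = c / f
lambda = 343 / 7508.1
lambda = 0.0457

0.0457 m


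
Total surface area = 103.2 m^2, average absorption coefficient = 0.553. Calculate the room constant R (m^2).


Given values:
  S = 103.2 m^2, alpha = 0.553
Formula: R = S * alpha / (1 - alpha)
Numerator: 103.2 * 0.553 = 57.0696
Denominator: 1 - 0.553 = 0.447
R = 57.0696 / 0.447 = 127.67

127.67 m^2


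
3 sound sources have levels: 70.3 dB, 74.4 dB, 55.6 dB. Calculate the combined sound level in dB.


Formula: L_total = 10 * log10( sum(10^(Li/10)) )
  Source 1: 10^(70.3/10) = 10715193.0524
  Source 2: 10^(74.4/10) = 27542287.0334
  Source 3: 10^(55.6/10) = 363078.0548
Sum of linear values = 38620558.1406
L_total = 10 * log10(38620558.1406) = 75.87

75.87 dB


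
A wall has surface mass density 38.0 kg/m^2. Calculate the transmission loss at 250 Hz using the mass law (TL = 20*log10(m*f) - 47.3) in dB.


Given values:
  m = 38.0 kg/m^2, f = 250 Hz
Formula: TL = 20 * log10(m * f) - 47.3
Compute m * f = 38.0 * 250 = 9500.0
Compute log10(9500.0) = 3.977724
Compute 20 * 3.977724 = 79.5545
TL = 79.5545 - 47.3 = 32.25

32.25 dB


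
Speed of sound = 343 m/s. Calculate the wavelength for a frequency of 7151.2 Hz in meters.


Given values:
  c = 343 m/s, f = 7151.2 Hz
Formula: lambda = c / f
lambda = 343 / 7151.2
lambda = 0.048

0.048 m


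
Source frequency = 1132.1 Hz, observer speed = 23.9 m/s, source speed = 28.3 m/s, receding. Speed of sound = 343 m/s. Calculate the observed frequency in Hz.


Given values:
  f_s = 1132.1 Hz, v_o = 23.9 m/s, v_s = 28.3 m/s
  Direction: receding
Formula: f_o = f_s * (c - v_o) / (c + v_s)
Numerator: c - v_o = 343 - 23.9 = 319.1
Denominator: c + v_s = 343 + 28.3 = 371.3
f_o = 1132.1 * 319.1 / 371.3 = 972.94

972.94 Hz


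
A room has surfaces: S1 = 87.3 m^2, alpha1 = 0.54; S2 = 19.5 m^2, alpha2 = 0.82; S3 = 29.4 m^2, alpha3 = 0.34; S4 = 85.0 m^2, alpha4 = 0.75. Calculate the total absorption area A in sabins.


Given surfaces:
  Surface 1: 87.3 * 0.54 = 47.142
  Surface 2: 19.5 * 0.82 = 15.99
  Surface 3: 29.4 * 0.34 = 9.996
  Surface 4: 85.0 * 0.75 = 63.75
Formula: A = sum(Si * alpha_i)
A = 47.142 + 15.99 + 9.996 + 63.75
A = 136.88

136.88 sabins


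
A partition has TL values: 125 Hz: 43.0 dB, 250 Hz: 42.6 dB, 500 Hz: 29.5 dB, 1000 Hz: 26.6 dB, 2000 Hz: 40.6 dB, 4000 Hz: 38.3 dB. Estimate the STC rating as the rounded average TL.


Given TL values at each frequency:
  125 Hz: 43.0 dB
  250 Hz: 42.6 dB
  500 Hz: 29.5 dB
  1000 Hz: 26.6 dB
  2000 Hz: 40.6 dB
  4000 Hz: 38.3 dB
Formula: STC ~ round(average of TL values)
Sum = 43.0 + 42.6 + 29.5 + 26.6 + 40.6 + 38.3 = 220.6
Average = 220.6 / 6 = 36.77
Rounded: 37

37


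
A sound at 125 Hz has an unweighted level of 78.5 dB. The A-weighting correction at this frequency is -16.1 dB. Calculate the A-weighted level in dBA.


Given values:
  SPL = 78.5 dB
  A-weighting at 125 Hz = -16.1 dB
Formula: L_A = SPL + A_weight
L_A = 78.5 + (-16.1)
L_A = 62.4

62.4 dBA


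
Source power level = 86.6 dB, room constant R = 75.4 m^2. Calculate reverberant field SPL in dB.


Given values:
  Lw = 86.6 dB, R = 75.4 m^2
Formula: SPL = Lw + 10 * log10(4 / R)
Compute 4 / R = 4 / 75.4 = 0.05305
Compute 10 * log10(0.05305) = -12.7531
SPL = 86.6 + (-12.7531) = 73.85

73.85 dB


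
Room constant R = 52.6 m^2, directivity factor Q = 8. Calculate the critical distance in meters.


Given values:
  R = 52.6 m^2, Q = 8
Formula: d_c = 0.141 * sqrt(Q * R)
Compute Q * R = 8 * 52.6 = 420.8
Compute sqrt(420.8) = 20.5134
d_c = 0.141 * 20.5134 = 2.892

2.892 m


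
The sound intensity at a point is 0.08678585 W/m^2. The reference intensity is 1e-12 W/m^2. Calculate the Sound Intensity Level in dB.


Given values:
  I = 0.08678585 W/m^2
  I_ref = 1e-12 W/m^2
Formula: SIL = 10 * log10(I / I_ref)
Compute ratio: I / I_ref = 86785850000
Compute log10: log10(86785850000) = 10.938449
Multiply: SIL = 10 * 10.938449 = 109.38

109.38 dB


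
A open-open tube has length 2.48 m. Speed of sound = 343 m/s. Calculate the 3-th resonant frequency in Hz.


Given values:
  Tube type: open-open, L = 2.48 m, c = 343 m/s, n = 3
Formula: f_n = n * c / (2 * L)
Compute 2 * L = 2 * 2.48 = 4.96
f = 3 * 343 / 4.96
f = 207.46

207.46 Hz


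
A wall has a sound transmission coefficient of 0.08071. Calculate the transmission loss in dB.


Given values:
  tau = 0.08071
Formula: TL = 10 * log10(1 / tau)
Compute 1 / tau = 1 / 0.08071 = 12.39
Compute log10(12.39) = 1.093071
TL = 10 * 1.093071 = 10.93

10.93 dB


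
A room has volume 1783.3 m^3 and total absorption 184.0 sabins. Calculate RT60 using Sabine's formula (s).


Given values:
  V = 1783.3 m^3
  A = 184.0 sabins
Formula: RT60 = 0.161 * V / A
Numerator: 0.161 * 1783.3 = 287.1113
RT60 = 287.1113 / 184.0 = 1.56

1.56 s


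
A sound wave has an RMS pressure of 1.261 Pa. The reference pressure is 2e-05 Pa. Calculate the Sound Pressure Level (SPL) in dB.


Given values:
  p = 1.261 Pa
  p_ref = 2e-05 Pa
Formula: SPL = 20 * log10(p / p_ref)
Compute ratio: p / p_ref = 1.261 / 2e-05 = 63050
Compute log10: log10(63050) = 4.799685
Multiply: SPL = 20 * 4.799685 = 95.99

95.99 dB


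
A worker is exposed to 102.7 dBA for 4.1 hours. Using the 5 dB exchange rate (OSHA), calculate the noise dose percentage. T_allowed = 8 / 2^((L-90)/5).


Given values:
  L = 102.7 dBA, T = 4.1 hours
Formula: T_allowed = 8 / 2^((L - 90) / 5)
Compute exponent: (102.7 - 90) / 5 = 2.54
Compute 2^(2.54) = 5.81589
T_allowed = 8 / 5.81589 = 1.375542 hours
Dose = (T / T_allowed) * 100
Dose = (4.1 / 1.375542) * 100 = 298.06

298.06 %


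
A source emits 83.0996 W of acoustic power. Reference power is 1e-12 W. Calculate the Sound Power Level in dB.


Given values:
  W = 83.0996 W
  W_ref = 1e-12 W
Formula: SWL = 10 * log10(W / W_ref)
Compute ratio: W / W_ref = 83099600000000
Compute log10: log10(83099600000000) = 13.919599
Multiply: SWL = 10 * 13.919599 = 139.2

139.2 dB


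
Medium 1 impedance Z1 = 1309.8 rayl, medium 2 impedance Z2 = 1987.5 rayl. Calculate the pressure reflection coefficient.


Given values:
  Z1 = 1309.8 rayl, Z2 = 1987.5 rayl
Formula: R = (Z2 - Z1) / (Z2 + Z1)
Numerator: Z2 - Z1 = 1987.5 - 1309.8 = 677.7
Denominator: Z2 + Z1 = 1987.5 + 1309.8 = 3297.3
R = 677.7 / 3297.3 = 0.2055

0.2055


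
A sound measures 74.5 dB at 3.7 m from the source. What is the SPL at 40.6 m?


Given values:
  SPL1 = 74.5 dB, r1 = 3.7 m, r2 = 40.6 m
Formula: SPL2 = SPL1 - 20 * log10(r2 / r1)
Compute ratio: r2 / r1 = 40.6 / 3.7 = 10.973
Compute log10: log10(10.973) = 1.040325
Compute drop: 20 * 1.040325 = 20.8065
SPL2 = 74.5 - 20.8065 = 53.69

53.69 dB


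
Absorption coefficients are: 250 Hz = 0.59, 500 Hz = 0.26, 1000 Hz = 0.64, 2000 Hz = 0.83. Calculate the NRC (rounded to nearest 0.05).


Given values:
  a_250 = 0.59, a_500 = 0.26
  a_1000 = 0.64, a_2000 = 0.83
Formula: NRC = (a250 + a500 + a1000 + a2000) / 4
Sum = 0.59 + 0.26 + 0.64 + 0.83 = 2.32
NRC = 2.32 / 4 = 0.58
Rounded to nearest 0.05: 0.6

0.6


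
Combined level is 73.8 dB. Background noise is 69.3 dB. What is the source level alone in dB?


Given values:
  L_total = 73.8 dB, L_bg = 69.3 dB
Formula: L_source = 10 * log10(10^(L_total/10) - 10^(L_bg/10))
Convert to linear:
  10^(73.8/10) = 23988329.1902
  10^(69.3/10) = 8511380.382
Difference: 23988329.1902 - 8511380.382 = 15476948.8082
L_source = 10 * log10(15476948.8082) = 71.9

71.9 dB


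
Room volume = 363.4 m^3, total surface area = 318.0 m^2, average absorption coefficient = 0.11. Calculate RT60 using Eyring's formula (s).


Given values:
  V = 363.4 m^3, S = 318.0 m^2, alpha = 0.11
Formula: RT60 = 0.161 * V / (-S * ln(1 - alpha))
Compute ln(1 - 0.11) = ln(0.89) = -0.116534
Denominator: -318.0 * -0.116534 = 37.0578
Numerator: 0.161 * 363.4 = 58.5074
RT60 = 58.5074 / 37.0578 = 1.579

1.579 s


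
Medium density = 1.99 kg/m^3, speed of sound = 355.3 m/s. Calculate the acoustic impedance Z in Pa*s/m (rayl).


Given values:
  rho = 1.99 kg/m^3
  c = 355.3 m/s
Formula: Z = rho * c
Z = 1.99 * 355.3
Z = 707.05

707.05 rayl


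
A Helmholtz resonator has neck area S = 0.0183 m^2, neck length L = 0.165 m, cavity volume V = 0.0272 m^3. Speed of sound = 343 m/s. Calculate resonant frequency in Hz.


Given values:
  S = 0.0183 m^2, L = 0.165 m, V = 0.0272 m^3, c = 343 m/s
Formula: f = (c / (2*pi)) * sqrt(S / (V * L))
Compute V * L = 0.0272 * 0.165 = 0.004488
Compute S / (V * L) = 0.0183 / 0.004488 = 4.0775
Compute sqrt(4.0775) = 2.019282
Compute c / (2*pi) = 343 / 6.283185 = 54.590148
f = 54.590148 * 2.019282 = 110.23

110.23 Hz


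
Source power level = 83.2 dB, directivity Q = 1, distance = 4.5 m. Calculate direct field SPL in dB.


Given values:
  Lw = 83.2 dB, Q = 1, r = 4.5 m
Formula: SPL = Lw + 10 * log10(Q / (4 * pi * r^2))
Compute 4 * pi * r^2 = 4 * pi * 4.5^2 = 254.469
Compute Q / denom = 1 / 254.469 = 0.00392975
Compute 10 * log10(0.00392975) = -24.0564
SPL = 83.2 + (-24.0564) = 59.14

59.14 dB


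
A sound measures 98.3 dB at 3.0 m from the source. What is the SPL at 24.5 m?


Given values:
  SPL1 = 98.3 dB, r1 = 3.0 m, r2 = 24.5 m
Formula: SPL2 = SPL1 - 20 * log10(r2 / r1)
Compute ratio: r2 / r1 = 24.5 / 3.0 = 8.1667
Compute log10: log10(8.1667) = 0.912047
Compute drop: 20 * 0.912047 = 18.2409
SPL2 = 98.3 - 18.2409 = 80.06

80.06 dB


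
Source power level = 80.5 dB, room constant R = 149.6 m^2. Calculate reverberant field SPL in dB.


Given values:
  Lw = 80.5 dB, R = 149.6 m^2
Formula: SPL = Lw + 10 * log10(4 / R)
Compute 4 / R = 4 / 149.6 = 0.026738
Compute 10 * log10(0.026738) = -15.7287
SPL = 80.5 + (-15.7287) = 64.77

64.77 dB


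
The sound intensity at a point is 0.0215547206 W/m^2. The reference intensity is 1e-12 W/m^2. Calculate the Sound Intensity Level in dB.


Given values:
  I = 0.0215547206 W/m^2
  I_ref = 1e-12 W/m^2
Formula: SIL = 10 * log10(I / I_ref)
Compute ratio: I / I_ref = 21554720600
Compute log10: log10(21554720600) = 10.333542
Multiply: SIL = 10 * 10.333542 = 103.34

103.34 dB


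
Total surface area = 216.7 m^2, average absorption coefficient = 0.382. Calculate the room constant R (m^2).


Given values:
  S = 216.7 m^2, alpha = 0.382
Formula: R = S * alpha / (1 - alpha)
Numerator: 216.7 * 0.382 = 82.7794
Denominator: 1 - 0.382 = 0.618
R = 82.7794 / 0.618 = 133.95

133.95 m^2


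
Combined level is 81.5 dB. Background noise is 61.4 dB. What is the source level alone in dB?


Given values:
  L_total = 81.5 dB, L_bg = 61.4 dB
Formula: L_source = 10 * log10(10^(L_total/10) - 10^(L_bg/10))
Convert to linear:
  10^(81.5/10) = 141253754.4623
  10^(61.4/10) = 1380384.2646
Difference: 141253754.4623 - 1380384.2646 = 139873370.1977
L_source = 10 * log10(139873370.1977) = 81.46

81.46 dB


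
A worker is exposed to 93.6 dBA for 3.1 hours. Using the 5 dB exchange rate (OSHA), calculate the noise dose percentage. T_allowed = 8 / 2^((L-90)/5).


Given values:
  L = 93.6 dBA, T = 3.1 hours
Formula: T_allowed = 8 / 2^((L - 90) / 5)
Compute exponent: (93.6 - 90) / 5 = 0.72
Compute 2^(0.72) = 1.647182
T_allowed = 8 / 1.647182 = 4.85678 hours
Dose = (T / T_allowed) * 100
Dose = (3.1 / 4.85678) * 100 = 63.83

63.83 %


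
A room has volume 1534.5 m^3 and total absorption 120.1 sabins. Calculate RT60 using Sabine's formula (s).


Given values:
  V = 1534.5 m^3
  A = 120.1 sabins
Formula: RT60 = 0.161 * V / A
Numerator: 0.161 * 1534.5 = 247.0545
RT60 = 247.0545 / 120.1 = 2.057

2.057 s


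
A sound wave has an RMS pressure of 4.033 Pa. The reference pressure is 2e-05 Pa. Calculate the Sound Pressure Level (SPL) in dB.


Given values:
  p = 4.033 Pa
  p_ref = 2e-05 Pa
Formula: SPL = 20 * log10(p / p_ref)
Compute ratio: p / p_ref = 4.033 / 2e-05 = 201650
Compute log10: log10(201650) = 5.304598
Multiply: SPL = 20 * 5.304598 = 106.09

106.09 dB


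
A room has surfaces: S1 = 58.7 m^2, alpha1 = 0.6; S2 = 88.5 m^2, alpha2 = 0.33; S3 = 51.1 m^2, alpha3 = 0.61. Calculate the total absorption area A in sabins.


Given surfaces:
  Surface 1: 58.7 * 0.6 = 35.22
  Surface 2: 88.5 * 0.33 = 29.205
  Surface 3: 51.1 * 0.61 = 31.171
Formula: A = sum(Si * alpha_i)
A = 35.22 + 29.205 + 31.171
A = 95.6

95.6 sabins


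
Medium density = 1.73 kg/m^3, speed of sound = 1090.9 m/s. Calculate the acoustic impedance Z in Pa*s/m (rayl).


Given values:
  rho = 1.73 kg/m^3
  c = 1090.9 m/s
Formula: Z = rho * c
Z = 1.73 * 1090.9
Z = 1887.26

1887.26 rayl


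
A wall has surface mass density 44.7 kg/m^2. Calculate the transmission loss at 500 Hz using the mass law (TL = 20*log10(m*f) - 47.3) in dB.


Given values:
  m = 44.7 kg/m^2, f = 500 Hz
Formula: TL = 20 * log10(m * f) - 47.3
Compute m * f = 44.7 * 500 = 22350.0
Compute log10(22350.0) = 4.349278
Compute 20 * 4.349278 = 86.9856
TL = 86.9856 - 47.3 = 39.69

39.69 dB


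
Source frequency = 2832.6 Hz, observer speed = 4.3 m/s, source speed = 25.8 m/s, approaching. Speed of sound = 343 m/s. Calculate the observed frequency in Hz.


Given values:
  f_s = 2832.6 Hz, v_o = 4.3 m/s, v_s = 25.8 m/s
  Direction: approaching
Formula: f_o = f_s * (c + v_o) / (c - v_s)
Numerator: c + v_o = 343 + 4.3 = 347.3
Denominator: c - v_s = 343 - 25.8 = 317.2
f_o = 2832.6 * 347.3 / 317.2 = 3101.39

3101.39 Hz


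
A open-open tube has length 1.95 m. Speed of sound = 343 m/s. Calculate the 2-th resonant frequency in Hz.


Given values:
  Tube type: open-open, L = 1.95 m, c = 343 m/s, n = 2
Formula: f_n = n * c / (2 * L)
Compute 2 * L = 2 * 1.95 = 3.9
f = 2 * 343 / 3.9
f = 175.9

175.9 Hz


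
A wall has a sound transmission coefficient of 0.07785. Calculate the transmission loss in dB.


Given values:
  tau = 0.07785
Formula: TL = 10 * log10(1 / tau)
Compute 1 / tau = 1 / 0.07785 = 12.8452
Compute log10(12.8452) = 1.108741
TL = 10 * 1.108741 = 11.09

11.09 dB


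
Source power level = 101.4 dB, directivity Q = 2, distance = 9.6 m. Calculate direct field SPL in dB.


Given values:
  Lw = 101.4 dB, Q = 2, r = 9.6 m
Formula: SPL = Lw + 10 * log10(Q / (4 * pi * r^2))
Compute 4 * pi * r^2 = 4 * pi * 9.6^2 = 1158.1167
Compute Q / denom = 2 / 1158.1167 = 0.00172694
Compute 10 * log10(0.00172694) = -27.6272
SPL = 101.4 + (-27.6272) = 73.77

73.77 dB


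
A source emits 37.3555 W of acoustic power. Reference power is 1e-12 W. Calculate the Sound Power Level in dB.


Given values:
  W = 37.3555 W
  W_ref = 1e-12 W
Formula: SWL = 10 * log10(W / W_ref)
Compute ratio: W / W_ref = 37355500000000
Compute log10: log10(37355500000000) = 13.572355
Multiply: SWL = 10 * 13.572355 = 135.72

135.72 dB


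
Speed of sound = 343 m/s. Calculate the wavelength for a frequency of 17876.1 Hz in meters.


Given values:
  c = 343 m/s, f = 17876.1 Hz
Formula: lambda = c / f
lambda = 343 / 17876.1
lambda = 0.0192

0.0192 m


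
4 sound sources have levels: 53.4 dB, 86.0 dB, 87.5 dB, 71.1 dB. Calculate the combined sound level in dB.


Formula: L_total = 10 * log10( sum(10^(Li/10)) )
  Source 1: 10^(53.4/10) = 218776.1624
  Source 2: 10^(86.0/10) = 398107170.5535
  Source 3: 10^(87.5/10) = 562341325.1903
  Source 4: 10^(71.1/10) = 12882495.5169
Sum of linear values = 973549767.4231
L_total = 10 * log10(973549767.4231) = 89.88

89.88 dB


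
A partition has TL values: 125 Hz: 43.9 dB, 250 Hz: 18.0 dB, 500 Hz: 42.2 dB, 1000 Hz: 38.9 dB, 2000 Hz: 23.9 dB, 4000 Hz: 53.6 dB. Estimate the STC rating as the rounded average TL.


Given TL values at each frequency:
  125 Hz: 43.9 dB
  250 Hz: 18.0 dB
  500 Hz: 42.2 dB
  1000 Hz: 38.9 dB
  2000 Hz: 23.9 dB
  4000 Hz: 53.6 dB
Formula: STC ~ round(average of TL values)
Sum = 43.9 + 18.0 + 42.2 + 38.9 + 23.9 + 53.6 = 220.5
Average = 220.5 / 6 = 36.75
Rounded: 37

37


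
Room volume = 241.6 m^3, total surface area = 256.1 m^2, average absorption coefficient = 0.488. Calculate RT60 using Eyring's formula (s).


Given values:
  V = 241.6 m^3, S = 256.1 m^2, alpha = 0.488
Formula: RT60 = 0.161 * V / (-S * ln(1 - alpha))
Compute ln(1 - 0.488) = ln(0.512) = -0.669431
Denominator: -256.1 * -0.669431 = 171.4413
Numerator: 0.161 * 241.6 = 38.8976
RT60 = 38.8976 / 171.4413 = 0.227

0.227 s


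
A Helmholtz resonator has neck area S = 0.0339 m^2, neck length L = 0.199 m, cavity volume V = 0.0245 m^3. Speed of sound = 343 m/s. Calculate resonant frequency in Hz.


Given values:
  S = 0.0339 m^2, L = 0.199 m, V = 0.0245 m^3, c = 343 m/s
Formula: f = (c / (2*pi)) * sqrt(S / (V * L))
Compute V * L = 0.0245 * 0.199 = 0.0048755
Compute S / (V * L) = 0.0339 / 0.0048755 = 6.9531
Compute sqrt(6.9531) = 2.636873
Compute c / (2*pi) = 343 / 6.283185 = 54.590148
f = 54.590148 * 2.636873 = 143.95

143.95 Hz


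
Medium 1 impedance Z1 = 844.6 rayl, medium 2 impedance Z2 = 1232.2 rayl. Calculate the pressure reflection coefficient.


Given values:
  Z1 = 844.6 rayl, Z2 = 1232.2 rayl
Formula: R = (Z2 - Z1) / (Z2 + Z1)
Numerator: Z2 - Z1 = 1232.2 - 844.6 = 387.6
Denominator: Z2 + Z1 = 1232.2 + 844.6 = 2076.8
R = 387.6 / 2076.8 = 0.1866

0.1866


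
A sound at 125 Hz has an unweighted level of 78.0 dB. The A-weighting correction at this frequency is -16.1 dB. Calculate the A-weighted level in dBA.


Given values:
  SPL = 78.0 dB
  A-weighting at 125 Hz = -16.1 dB
Formula: L_A = SPL + A_weight
L_A = 78.0 + (-16.1)
L_A = 61.9

61.9 dBA


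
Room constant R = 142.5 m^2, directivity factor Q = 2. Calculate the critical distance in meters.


Given values:
  R = 142.5 m^2, Q = 2
Formula: d_c = 0.141 * sqrt(Q * R)
Compute Q * R = 2 * 142.5 = 285.0
Compute sqrt(285.0) = 16.8819
d_c = 0.141 * 16.8819 = 2.38

2.38 m


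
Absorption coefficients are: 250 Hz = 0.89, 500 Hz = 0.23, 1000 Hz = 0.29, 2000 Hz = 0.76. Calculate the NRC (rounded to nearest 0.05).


Given values:
  a_250 = 0.89, a_500 = 0.23
  a_1000 = 0.29, a_2000 = 0.76
Formula: NRC = (a250 + a500 + a1000 + a2000) / 4
Sum = 0.89 + 0.23 + 0.29 + 0.76 = 2.17
NRC = 2.17 / 4 = 0.5425
Rounded to nearest 0.05: 0.55

0.55


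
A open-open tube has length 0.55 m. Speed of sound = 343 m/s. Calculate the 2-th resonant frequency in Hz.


Given values:
  Tube type: open-open, L = 0.55 m, c = 343 m/s, n = 2
Formula: f_n = n * c / (2 * L)
Compute 2 * L = 2 * 0.55 = 1.1
f = 2 * 343 / 1.1
f = 623.64

623.64 Hz


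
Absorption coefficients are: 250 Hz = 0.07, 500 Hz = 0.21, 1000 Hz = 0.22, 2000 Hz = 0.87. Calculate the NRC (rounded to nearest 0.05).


Given values:
  a_250 = 0.07, a_500 = 0.21
  a_1000 = 0.22, a_2000 = 0.87
Formula: NRC = (a250 + a500 + a1000 + a2000) / 4
Sum = 0.07 + 0.21 + 0.22 + 0.87 = 1.37
NRC = 1.37 / 4 = 0.3425
Rounded to nearest 0.05: 0.35

0.35


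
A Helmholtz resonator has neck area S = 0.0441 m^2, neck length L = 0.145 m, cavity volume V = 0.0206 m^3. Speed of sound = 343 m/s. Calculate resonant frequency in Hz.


Given values:
  S = 0.0441 m^2, L = 0.145 m, V = 0.0206 m^3, c = 343 m/s
Formula: f = (c / (2*pi)) * sqrt(S / (V * L))
Compute V * L = 0.0206 * 0.145 = 0.002987
Compute S / (V * L) = 0.0441 / 0.002987 = 14.764
Compute sqrt(14.764) = 3.842395
Compute c / (2*pi) = 343 / 6.283185 = 54.590148
f = 54.590148 * 3.842395 = 209.76

209.76 Hz


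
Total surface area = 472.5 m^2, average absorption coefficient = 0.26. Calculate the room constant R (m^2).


Given values:
  S = 472.5 m^2, alpha = 0.26
Formula: R = S * alpha / (1 - alpha)
Numerator: 472.5 * 0.26 = 122.85
Denominator: 1 - 0.26 = 0.74
R = 122.85 / 0.74 = 166.01

166.01 m^2


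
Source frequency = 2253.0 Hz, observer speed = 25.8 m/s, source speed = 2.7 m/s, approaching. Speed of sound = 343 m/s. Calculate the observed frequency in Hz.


Given values:
  f_s = 2253.0 Hz, v_o = 25.8 m/s, v_s = 2.7 m/s
  Direction: approaching
Formula: f_o = f_s * (c + v_o) / (c - v_s)
Numerator: c + v_o = 343 + 25.8 = 368.8
Denominator: c - v_s = 343 - 2.7 = 340.3
f_o = 2253.0 * 368.8 / 340.3 = 2441.69

2441.69 Hz


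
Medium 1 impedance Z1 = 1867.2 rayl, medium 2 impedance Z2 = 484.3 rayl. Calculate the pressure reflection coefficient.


Given values:
  Z1 = 1867.2 rayl, Z2 = 484.3 rayl
Formula: R = (Z2 - Z1) / (Z2 + Z1)
Numerator: Z2 - Z1 = 484.3 - 1867.2 = -1382.9
Denominator: Z2 + Z1 = 484.3 + 1867.2 = 2351.5
R = -1382.9 / 2351.5 = -0.5881

-0.5881


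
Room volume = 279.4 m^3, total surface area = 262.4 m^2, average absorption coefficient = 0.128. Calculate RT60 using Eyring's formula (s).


Given values:
  V = 279.4 m^3, S = 262.4 m^2, alpha = 0.128
Formula: RT60 = 0.161 * V / (-S * ln(1 - alpha))
Compute ln(1 - 0.128) = ln(0.872) = -0.136966
Denominator: -262.4 * -0.136966 = 35.9399
Numerator: 0.161 * 279.4 = 44.9834
RT60 = 44.9834 / 35.9399 = 1.252

1.252 s


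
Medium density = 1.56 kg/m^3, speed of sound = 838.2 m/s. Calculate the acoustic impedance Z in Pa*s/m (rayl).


Given values:
  rho = 1.56 kg/m^3
  c = 838.2 m/s
Formula: Z = rho * c
Z = 1.56 * 838.2
Z = 1307.59

1307.59 rayl


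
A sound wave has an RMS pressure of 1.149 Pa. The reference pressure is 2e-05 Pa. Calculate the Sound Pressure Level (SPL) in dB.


Given values:
  p = 1.149 Pa
  p_ref = 2e-05 Pa
Formula: SPL = 20 * log10(p / p_ref)
Compute ratio: p / p_ref = 1.149 / 2e-05 = 57450
Compute log10: log10(57450) = 4.75929
Multiply: SPL = 20 * 4.75929 = 95.19

95.19 dB


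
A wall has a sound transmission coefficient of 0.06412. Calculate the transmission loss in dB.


Given values:
  tau = 0.06412
Formula: TL = 10 * log10(1 / tau)
Compute 1 / tau = 1 / 0.06412 = 15.5958
Compute log10(15.5958) = 1.193008
TL = 10 * 1.193008 = 11.93

11.93 dB


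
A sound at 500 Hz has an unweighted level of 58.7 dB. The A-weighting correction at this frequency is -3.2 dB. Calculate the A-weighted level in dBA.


Given values:
  SPL = 58.7 dB
  A-weighting at 500 Hz = -3.2 dB
Formula: L_A = SPL + A_weight
L_A = 58.7 + (-3.2)
L_A = 55.5

55.5 dBA


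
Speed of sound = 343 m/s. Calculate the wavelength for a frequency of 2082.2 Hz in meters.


Given values:
  c = 343 m/s, f = 2082.2 Hz
Formula: lambda = c / f
lambda = 343 / 2082.2
lambda = 0.1647

0.1647 m


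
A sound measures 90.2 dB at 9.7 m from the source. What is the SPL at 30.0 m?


Given values:
  SPL1 = 90.2 dB, r1 = 9.7 m, r2 = 30.0 m
Formula: SPL2 = SPL1 - 20 * log10(r2 / r1)
Compute ratio: r2 / r1 = 30.0 / 9.7 = 3.0928
Compute log10: log10(3.0928) = 0.490352
Compute drop: 20 * 0.490352 = 9.807
SPL2 = 90.2 - 9.807 = 80.39

80.39 dB


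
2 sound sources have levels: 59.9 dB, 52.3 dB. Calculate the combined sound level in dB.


Formula: L_total = 10 * log10( sum(10^(Li/10)) )
  Source 1: 10^(59.9/10) = 977237.221
  Source 2: 10^(52.3/10) = 169824.3652
Sum of linear values = 1147061.5862
L_total = 10 * log10(1147061.5862) = 60.6

60.6 dB


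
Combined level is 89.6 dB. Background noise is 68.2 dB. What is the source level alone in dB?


Given values:
  L_total = 89.6 dB, L_bg = 68.2 dB
Formula: L_source = 10 * log10(10^(L_total/10) - 10^(L_bg/10))
Convert to linear:
  10^(89.6/10) = 912010839.3559
  10^(68.2/10) = 6606934.4801
Difference: 912010839.3559 - 6606934.4801 = 905403904.8758
L_source = 10 * log10(905403904.8758) = 89.57

89.57 dB


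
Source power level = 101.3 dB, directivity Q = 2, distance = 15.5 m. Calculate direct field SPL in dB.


Given values:
  Lw = 101.3 dB, Q = 2, r = 15.5 m
Formula: SPL = Lw + 10 * log10(Q / (4 * pi * r^2))
Compute 4 * pi * r^2 = 4 * pi * 15.5^2 = 3019.0705
Compute Q / denom = 2 / 3019.0705 = 0.00066246
Compute 10 * log10(0.00066246) = -31.7884
SPL = 101.3 + (-31.7884) = 69.51

69.51 dB


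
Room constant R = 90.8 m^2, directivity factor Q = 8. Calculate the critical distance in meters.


Given values:
  R = 90.8 m^2, Q = 8
Formula: d_c = 0.141 * sqrt(Q * R)
Compute Q * R = 8 * 90.8 = 726.4
Compute sqrt(726.4) = 26.9518
d_c = 0.141 * 26.9518 = 3.8

3.8 m


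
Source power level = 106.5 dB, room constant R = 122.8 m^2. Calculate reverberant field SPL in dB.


Given values:
  Lw = 106.5 dB, R = 122.8 m^2
Formula: SPL = Lw + 10 * log10(4 / R)
Compute 4 / R = 4 / 122.8 = 0.032573
Compute 10 * log10(0.032573) = -14.8714
SPL = 106.5 + (-14.8714) = 91.63

91.63 dB


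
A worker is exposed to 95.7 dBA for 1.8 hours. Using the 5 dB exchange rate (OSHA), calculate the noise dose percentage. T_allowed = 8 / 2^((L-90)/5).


Given values:
  L = 95.7 dBA, T = 1.8 hours
Formula: T_allowed = 8 / 2^((L - 90) / 5)
Compute exponent: (95.7 - 90) / 5 = 1.14
Compute 2^(1.14) = 2.20381
T_allowed = 8 / 2.20381 = 3.630077 hours
Dose = (T / T_allowed) * 100
Dose = (1.8 / 3.630077) * 100 = 49.59

49.59 %


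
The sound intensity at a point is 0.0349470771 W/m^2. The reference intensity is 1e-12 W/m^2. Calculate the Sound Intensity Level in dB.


Given values:
  I = 0.0349470771 W/m^2
  I_ref = 1e-12 W/m^2
Formula: SIL = 10 * log10(I / I_ref)
Compute ratio: I / I_ref = 34947077100
Compute log10: log10(34947077100) = 10.543411
Multiply: SIL = 10 * 10.543411 = 105.43

105.43 dB


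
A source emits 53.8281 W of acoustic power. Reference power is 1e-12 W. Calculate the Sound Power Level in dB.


Given values:
  W = 53.8281 W
  W_ref = 1e-12 W
Formula: SWL = 10 * log10(W / W_ref)
Compute ratio: W / W_ref = 53828100000000
Compute log10: log10(53828100000000) = 13.731009
Multiply: SWL = 10 * 13.731009 = 137.31

137.31 dB


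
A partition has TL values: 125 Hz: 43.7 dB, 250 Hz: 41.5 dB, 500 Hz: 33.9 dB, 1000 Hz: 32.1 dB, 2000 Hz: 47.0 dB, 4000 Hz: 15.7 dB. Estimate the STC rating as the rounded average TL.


Given TL values at each frequency:
  125 Hz: 43.7 dB
  250 Hz: 41.5 dB
  500 Hz: 33.9 dB
  1000 Hz: 32.1 dB
  2000 Hz: 47.0 dB
  4000 Hz: 15.7 dB
Formula: STC ~ round(average of TL values)
Sum = 43.7 + 41.5 + 33.9 + 32.1 + 47.0 + 15.7 = 213.9
Average = 213.9 / 6 = 35.65
Rounded: 36

36


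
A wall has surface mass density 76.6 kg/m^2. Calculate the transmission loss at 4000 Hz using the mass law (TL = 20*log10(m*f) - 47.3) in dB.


Given values:
  m = 76.6 kg/m^2, f = 4000 Hz
Formula: TL = 20 * log10(m * f) - 47.3
Compute m * f = 76.6 * 4000 = 306400.0
Compute log10(306400.0) = 5.486289
Compute 20 * 5.486289 = 109.7258
TL = 109.7258 - 47.3 = 62.43

62.43 dB


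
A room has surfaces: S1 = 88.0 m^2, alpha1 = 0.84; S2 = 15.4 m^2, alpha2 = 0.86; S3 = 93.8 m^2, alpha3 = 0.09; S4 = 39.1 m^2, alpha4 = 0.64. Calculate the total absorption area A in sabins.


Given surfaces:
  Surface 1: 88.0 * 0.84 = 73.92
  Surface 2: 15.4 * 0.86 = 13.244
  Surface 3: 93.8 * 0.09 = 8.442
  Surface 4: 39.1 * 0.64 = 25.024
Formula: A = sum(Si * alpha_i)
A = 73.92 + 13.244 + 8.442 + 25.024
A = 120.63

120.63 sabins


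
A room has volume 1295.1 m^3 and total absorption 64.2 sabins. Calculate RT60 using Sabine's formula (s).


Given values:
  V = 1295.1 m^3
  A = 64.2 sabins
Formula: RT60 = 0.161 * V / A
Numerator: 0.161 * 1295.1 = 208.5111
RT60 = 208.5111 / 64.2 = 3.248

3.248 s


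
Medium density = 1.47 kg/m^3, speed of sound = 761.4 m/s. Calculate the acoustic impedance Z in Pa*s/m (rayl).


Given values:
  rho = 1.47 kg/m^3
  c = 761.4 m/s
Formula: Z = rho * c
Z = 1.47 * 761.4
Z = 1119.26

1119.26 rayl


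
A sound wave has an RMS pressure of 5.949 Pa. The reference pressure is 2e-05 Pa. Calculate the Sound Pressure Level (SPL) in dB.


Given values:
  p = 5.949 Pa
  p_ref = 2e-05 Pa
Formula: SPL = 20 * log10(p / p_ref)
Compute ratio: p / p_ref = 5.949 / 2e-05 = 297450
Compute log10: log10(297450) = 5.473414
Multiply: SPL = 20 * 5.473414 = 109.47

109.47 dB
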